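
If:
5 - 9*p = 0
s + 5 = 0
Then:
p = 5/9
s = -5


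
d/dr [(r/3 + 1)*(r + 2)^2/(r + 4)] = (r + 2)*(-(r + 2)*(r + 3) + (r + 4)*(3*r + 8))/(3*(r + 4)^2)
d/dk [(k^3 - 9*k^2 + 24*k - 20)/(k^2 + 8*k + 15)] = (k^4 + 16*k^3 - 51*k^2 - 230*k + 520)/(k^4 + 16*k^3 + 94*k^2 + 240*k + 225)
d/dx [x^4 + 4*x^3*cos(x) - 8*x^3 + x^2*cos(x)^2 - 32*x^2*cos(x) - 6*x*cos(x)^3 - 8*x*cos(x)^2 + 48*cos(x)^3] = -4*x^3*sin(x) + 4*x^3 + 32*x^2*sin(x) - x^2*sin(2*x) + 12*x^2*cos(x) - 24*x^2 + 18*x*sin(x)*cos(x)^2 + 8*x*sin(2*x) + 2*x*cos(x)^2 - 64*x*cos(x) - 144*sin(x)*cos(x)^2 - 6*cos(x)^3 - 8*cos(x)^2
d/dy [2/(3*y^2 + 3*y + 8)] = 6*(-2*y - 1)/(3*y^2 + 3*y + 8)^2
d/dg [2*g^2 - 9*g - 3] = 4*g - 9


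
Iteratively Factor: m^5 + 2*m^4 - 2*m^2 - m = (m)*(m^4 + 2*m^3 - 2*m - 1) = m*(m + 1)*(m^3 + m^2 - m - 1) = m*(m - 1)*(m + 1)*(m^2 + 2*m + 1) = m*(m - 1)*(m + 1)^2*(m + 1)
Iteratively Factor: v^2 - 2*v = (v - 2)*(v)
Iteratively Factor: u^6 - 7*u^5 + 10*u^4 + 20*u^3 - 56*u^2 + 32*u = (u - 1)*(u^5 - 6*u^4 + 4*u^3 + 24*u^2 - 32*u) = (u - 4)*(u - 1)*(u^4 - 2*u^3 - 4*u^2 + 8*u) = (u - 4)*(u - 2)*(u - 1)*(u^3 - 4*u) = u*(u - 4)*(u - 2)*(u - 1)*(u^2 - 4) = u*(u - 4)*(u - 2)^2*(u - 1)*(u + 2)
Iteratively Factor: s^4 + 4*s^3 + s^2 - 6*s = (s + 2)*(s^3 + 2*s^2 - 3*s) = (s + 2)*(s + 3)*(s^2 - s) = (s - 1)*(s + 2)*(s + 3)*(s)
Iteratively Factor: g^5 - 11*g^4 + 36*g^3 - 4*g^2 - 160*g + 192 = (g + 2)*(g^4 - 13*g^3 + 62*g^2 - 128*g + 96) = (g - 2)*(g + 2)*(g^3 - 11*g^2 + 40*g - 48) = (g - 4)*(g - 2)*(g + 2)*(g^2 - 7*g + 12) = (g - 4)^2*(g - 2)*(g + 2)*(g - 3)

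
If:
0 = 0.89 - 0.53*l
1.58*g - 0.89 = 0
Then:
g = 0.56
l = 1.68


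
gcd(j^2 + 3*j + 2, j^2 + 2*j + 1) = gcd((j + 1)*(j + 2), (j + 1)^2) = j + 1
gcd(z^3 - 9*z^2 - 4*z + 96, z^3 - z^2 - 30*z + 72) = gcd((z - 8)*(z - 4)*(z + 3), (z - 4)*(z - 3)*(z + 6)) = z - 4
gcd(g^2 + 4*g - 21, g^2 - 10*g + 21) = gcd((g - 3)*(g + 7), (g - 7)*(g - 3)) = g - 3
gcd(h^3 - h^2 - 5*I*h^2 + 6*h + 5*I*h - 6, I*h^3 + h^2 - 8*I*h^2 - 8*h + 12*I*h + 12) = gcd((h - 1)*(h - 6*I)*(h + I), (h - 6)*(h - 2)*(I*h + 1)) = 1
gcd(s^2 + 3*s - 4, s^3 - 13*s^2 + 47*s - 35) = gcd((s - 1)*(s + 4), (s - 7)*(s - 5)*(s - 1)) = s - 1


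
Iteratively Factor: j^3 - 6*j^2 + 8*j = (j - 2)*(j^2 - 4*j) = j*(j - 2)*(j - 4)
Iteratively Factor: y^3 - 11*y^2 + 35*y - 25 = (y - 5)*(y^2 - 6*y + 5) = (y - 5)^2*(y - 1)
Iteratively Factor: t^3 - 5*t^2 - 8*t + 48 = (t - 4)*(t^2 - t - 12) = (t - 4)*(t + 3)*(t - 4)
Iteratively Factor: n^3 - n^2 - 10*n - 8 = (n + 2)*(n^2 - 3*n - 4) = (n + 1)*(n + 2)*(n - 4)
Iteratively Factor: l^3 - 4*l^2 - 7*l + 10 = (l - 5)*(l^2 + l - 2) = (l - 5)*(l - 1)*(l + 2)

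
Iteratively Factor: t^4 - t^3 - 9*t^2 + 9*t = (t + 3)*(t^3 - 4*t^2 + 3*t) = t*(t + 3)*(t^2 - 4*t + 3) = t*(t - 1)*(t + 3)*(t - 3)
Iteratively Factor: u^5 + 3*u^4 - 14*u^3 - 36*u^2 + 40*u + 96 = (u - 2)*(u^4 + 5*u^3 - 4*u^2 - 44*u - 48) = (u - 2)*(u + 2)*(u^3 + 3*u^2 - 10*u - 24) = (u - 2)*(u + 2)^2*(u^2 + u - 12) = (u - 2)*(u + 2)^2*(u + 4)*(u - 3)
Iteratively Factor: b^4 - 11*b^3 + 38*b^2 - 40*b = (b - 2)*(b^3 - 9*b^2 + 20*b) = (b - 5)*(b - 2)*(b^2 - 4*b) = b*(b - 5)*(b - 2)*(b - 4)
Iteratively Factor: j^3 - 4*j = (j + 2)*(j^2 - 2*j) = (j - 2)*(j + 2)*(j)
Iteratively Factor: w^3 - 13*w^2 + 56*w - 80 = (w - 5)*(w^2 - 8*w + 16) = (w - 5)*(w - 4)*(w - 4)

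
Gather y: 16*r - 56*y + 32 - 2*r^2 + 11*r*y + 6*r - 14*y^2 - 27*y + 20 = -2*r^2 + 22*r - 14*y^2 + y*(11*r - 83) + 52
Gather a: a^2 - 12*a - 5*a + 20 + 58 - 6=a^2 - 17*a + 72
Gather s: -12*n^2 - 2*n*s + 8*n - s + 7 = -12*n^2 + 8*n + s*(-2*n - 1) + 7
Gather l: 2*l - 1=2*l - 1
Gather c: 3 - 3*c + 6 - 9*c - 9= -12*c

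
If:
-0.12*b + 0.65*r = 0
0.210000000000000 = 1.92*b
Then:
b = 0.11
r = 0.02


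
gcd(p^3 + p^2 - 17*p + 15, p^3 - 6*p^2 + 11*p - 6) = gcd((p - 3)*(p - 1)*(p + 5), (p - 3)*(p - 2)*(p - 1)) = p^2 - 4*p + 3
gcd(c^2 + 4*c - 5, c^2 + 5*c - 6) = c - 1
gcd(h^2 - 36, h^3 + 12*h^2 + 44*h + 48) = h + 6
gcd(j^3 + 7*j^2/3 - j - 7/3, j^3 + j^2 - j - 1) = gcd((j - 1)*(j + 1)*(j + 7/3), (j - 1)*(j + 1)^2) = j^2 - 1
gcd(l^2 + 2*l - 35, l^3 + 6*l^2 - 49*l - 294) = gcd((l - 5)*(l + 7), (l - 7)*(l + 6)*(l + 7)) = l + 7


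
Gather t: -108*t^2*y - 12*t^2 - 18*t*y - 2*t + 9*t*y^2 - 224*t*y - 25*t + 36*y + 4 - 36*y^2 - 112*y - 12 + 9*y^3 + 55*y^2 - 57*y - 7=t^2*(-108*y - 12) + t*(9*y^2 - 242*y - 27) + 9*y^3 + 19*y^2 - 133*y - 15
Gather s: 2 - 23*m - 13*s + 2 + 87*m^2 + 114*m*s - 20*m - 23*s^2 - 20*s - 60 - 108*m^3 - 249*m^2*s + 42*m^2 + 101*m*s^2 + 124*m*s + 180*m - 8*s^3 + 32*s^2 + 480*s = -108*m^3 + 129*m^2 + 137*m - 8*s^3 + s^2*(101*m + 9) + s*(-249*m^2 + 238*m + 447) - 56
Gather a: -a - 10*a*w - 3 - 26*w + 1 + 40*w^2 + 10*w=a*(-10*w - 1) + 40*w^2 - 16*w - 2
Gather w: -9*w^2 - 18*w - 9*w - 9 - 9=-9*w^2 - 27*w - 18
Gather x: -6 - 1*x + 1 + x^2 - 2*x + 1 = x^2 - 3*x - 4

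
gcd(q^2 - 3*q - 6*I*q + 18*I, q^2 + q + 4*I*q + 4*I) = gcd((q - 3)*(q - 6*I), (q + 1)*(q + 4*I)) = 1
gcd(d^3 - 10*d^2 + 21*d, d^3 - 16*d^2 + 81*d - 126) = d^2 - 10*d + 21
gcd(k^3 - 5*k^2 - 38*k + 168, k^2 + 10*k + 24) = k + 6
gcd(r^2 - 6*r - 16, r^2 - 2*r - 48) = r - 8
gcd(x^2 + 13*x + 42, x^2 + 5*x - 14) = x + 7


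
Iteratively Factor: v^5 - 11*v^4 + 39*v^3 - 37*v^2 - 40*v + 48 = (v - 4)*(v^4 - 7*v^3 + 11*v^2 + 7*v - 12) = (v - 4)*(v - 1)*(v^3 - 6*v^2 + 5*v + 12) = (v - 4)*(v - 3)*(v - 1)*(v^2 - 3*v - 4) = (v - 4)*(v - 3)*(v - 1)*(v + 1)*(v - 4)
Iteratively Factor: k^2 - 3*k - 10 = (k + 2)*(k - 5)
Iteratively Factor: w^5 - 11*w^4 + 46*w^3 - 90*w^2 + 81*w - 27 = (w - 3)*(w^4 - 8*w^3 + 22*w^2 - 24*w + 9) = (w - 3)^2*(w^3 - 5*w^2 + 7*w - 3) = (w - 3)^2*(w - 1)*(w^2 - 4*w + 3) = (w - 3)^3*(w - 1)*(w - 1)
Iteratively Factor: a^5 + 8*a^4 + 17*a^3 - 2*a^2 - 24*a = (a + 2)*(a^4 + 6*a^3 + 5*a^2 - 12*a) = (a - 1)*(a + 2)*(a^3 + 7*a^2 + 12*a) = a*(a - 1)*(a + 2)*(a^2 + 7*a + 12) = a*(a - 1)*(a + 2)*(a + 4)*(a + 3)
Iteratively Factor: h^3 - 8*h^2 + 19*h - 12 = (h - 1)*(h^2 - 7*h + 12) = (h - 4)*(h - 1)*(h - 3)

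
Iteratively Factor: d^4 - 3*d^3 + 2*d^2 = (d)*(d^3 - 3*d^2 + 2*d) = d*(d - 1)*(d^2 - 2*d) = d*(d - 2)*(d - 1)*(d)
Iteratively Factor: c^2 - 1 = (c + 1)*(c - 1)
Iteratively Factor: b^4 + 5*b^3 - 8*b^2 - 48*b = (b - 3)*(b^3 + 8*b^2 + 16*b) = (b - 3)*(b + 4)*(b^2 + 4*b) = (b - 3)*(b + 4)^2*(b)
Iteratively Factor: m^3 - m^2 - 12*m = (m + 3)*(m^2 - 4*m) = m*(m + 3)*(m - 4)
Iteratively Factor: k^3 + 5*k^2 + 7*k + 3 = (k + 1)*(k^2 + 4*k + 3) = (k + 1)^2*(k + 3)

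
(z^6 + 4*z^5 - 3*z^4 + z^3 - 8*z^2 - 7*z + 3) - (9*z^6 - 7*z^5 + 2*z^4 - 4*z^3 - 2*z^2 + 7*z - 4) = -8*z^6 + 11*z^5 - 5*z^4 + 5*z^3 - 6*z^2 - 14*z + 7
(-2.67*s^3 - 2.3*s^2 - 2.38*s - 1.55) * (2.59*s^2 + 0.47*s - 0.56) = -6.9153*s^5 - 7.2119*s^4 - 5.75*s^3 - 3.8451*s^2 + 0.6043*s + 0.868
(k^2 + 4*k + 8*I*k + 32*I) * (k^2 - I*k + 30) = k^4 + 4*k^3 + 7*I*k^3 + 38*k^2 + 28*I*k^2 + 152*k + 240*I*k + 960*I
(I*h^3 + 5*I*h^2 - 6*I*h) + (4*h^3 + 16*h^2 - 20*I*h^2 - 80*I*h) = 4*h^3 + I*h^3 + 16*h^2 - 15*I*h^2 - 86*I*h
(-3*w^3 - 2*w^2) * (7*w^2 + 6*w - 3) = -21*w^5 - 32*w^4 - 3*w^3 + 6*w^2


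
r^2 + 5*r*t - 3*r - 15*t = (r - 3)*(r + 5*t)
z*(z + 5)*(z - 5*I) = z^3 + 5*z^2 - 5*I*z^2 - 25*I*z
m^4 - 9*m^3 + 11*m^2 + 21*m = m*(m - 7)*(m - 3)*(m + 1)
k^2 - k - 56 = (k - 8)*(k + 7)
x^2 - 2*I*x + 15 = (x - 5*I)*(x + 3*I)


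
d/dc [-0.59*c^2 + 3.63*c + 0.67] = 3.63 - 1.18*c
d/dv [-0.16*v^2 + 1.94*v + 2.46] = 1.94 - 0.32*v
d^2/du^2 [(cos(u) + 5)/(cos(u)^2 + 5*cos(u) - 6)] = (-9*(1 - cos(2*u))^2*cos(u) - 15*(1 - cos(2*u))^2 - 325*cos(u) - 550*cos(2*u) - 117*cos(3*u) + 2*cos(5*u) + 990)/(4*(cos(u) - 1)^3*(cos(u) + 6)^3)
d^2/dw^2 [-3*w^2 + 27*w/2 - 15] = -6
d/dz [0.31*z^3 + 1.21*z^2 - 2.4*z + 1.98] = 0.93*z^2 + 2.42*z - 2.4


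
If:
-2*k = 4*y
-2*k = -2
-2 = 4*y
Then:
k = 1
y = -1/2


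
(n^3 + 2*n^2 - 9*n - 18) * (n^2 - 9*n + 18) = n^5 - 7*n^4 - 9*n^3 + 99*n^2 - 324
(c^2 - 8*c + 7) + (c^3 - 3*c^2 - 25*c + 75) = c^3 - 2*c^2 - 33*c + 82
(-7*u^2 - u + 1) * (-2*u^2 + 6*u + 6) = 14*u^4 - 40*u^3 - 50*u^2 + 6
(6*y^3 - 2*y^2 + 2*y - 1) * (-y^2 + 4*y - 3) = -6*y^5 + 26*y^4 - 28*y^3 + 15*y^2 - 10*y + 3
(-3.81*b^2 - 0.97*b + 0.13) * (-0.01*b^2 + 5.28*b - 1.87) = 0.0381*b^4 - 20.1071*b^3 + 2.0018*b^2 + 2.5003*b - 0.2431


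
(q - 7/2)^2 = q^2 - 7*q + 49/4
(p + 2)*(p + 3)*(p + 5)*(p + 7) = p^4 + 17*p^3 + 101*p^2 + 247*p + 210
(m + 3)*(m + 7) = m^2 + 10*m + 21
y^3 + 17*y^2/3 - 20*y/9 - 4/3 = (y - 2/3)*(y + 1/3)*(y + 6)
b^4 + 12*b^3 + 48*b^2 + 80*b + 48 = (b + 2)^3*(b + 6)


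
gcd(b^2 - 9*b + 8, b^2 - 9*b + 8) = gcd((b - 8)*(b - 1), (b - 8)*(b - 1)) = b^2 - 9*b + 8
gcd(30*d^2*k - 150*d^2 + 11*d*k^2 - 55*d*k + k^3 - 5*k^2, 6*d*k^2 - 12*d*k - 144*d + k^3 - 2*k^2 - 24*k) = 6*d + k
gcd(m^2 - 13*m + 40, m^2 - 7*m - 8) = m - 8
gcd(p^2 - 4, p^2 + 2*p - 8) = p - 2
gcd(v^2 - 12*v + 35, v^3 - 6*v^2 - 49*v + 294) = v - 7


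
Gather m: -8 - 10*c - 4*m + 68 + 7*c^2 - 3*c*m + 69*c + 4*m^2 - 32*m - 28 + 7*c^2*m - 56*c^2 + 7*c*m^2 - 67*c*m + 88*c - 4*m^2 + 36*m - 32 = -49*c^2 + 7*c*m^2 + 147*c + m*(7*c^2 - 70*c)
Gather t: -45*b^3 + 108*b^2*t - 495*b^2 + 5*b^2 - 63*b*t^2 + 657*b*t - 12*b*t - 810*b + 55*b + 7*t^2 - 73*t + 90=-45*b^3 - 490*b^2 - 755*b + t^2*(7 - 63*b) + t*(108*b^2 + 645*b - 73) + 90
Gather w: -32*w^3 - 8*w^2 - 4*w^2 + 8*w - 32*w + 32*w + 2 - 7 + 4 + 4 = -32*w^3 - 12*w^2 + 8*w + 3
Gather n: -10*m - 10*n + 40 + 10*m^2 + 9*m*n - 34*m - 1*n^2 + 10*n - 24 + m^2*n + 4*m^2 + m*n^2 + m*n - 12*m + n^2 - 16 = 14*m^2 + m*n^2 - 56*m + n*(m^2 + 10*m)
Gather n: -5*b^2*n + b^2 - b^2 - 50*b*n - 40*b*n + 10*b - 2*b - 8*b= n*(-5*b^2 - 90*b)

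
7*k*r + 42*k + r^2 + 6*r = (7*k + r)*(r + 6)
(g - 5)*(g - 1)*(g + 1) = g^3 - 5*g^2 - g + 5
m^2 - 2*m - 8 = (m - 4)*(m + 2)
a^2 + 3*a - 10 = (a - 2)*(a + 5)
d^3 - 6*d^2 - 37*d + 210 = (d - 7)*(d - 5)*(d + 6)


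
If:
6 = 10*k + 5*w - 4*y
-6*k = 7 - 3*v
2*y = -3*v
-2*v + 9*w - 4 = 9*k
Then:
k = -346/789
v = 383/263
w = 260/789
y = -1149/526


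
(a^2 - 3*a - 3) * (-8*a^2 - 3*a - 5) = -8*a^4 + 21*a^3 + 28*a^2 + 24*a + 15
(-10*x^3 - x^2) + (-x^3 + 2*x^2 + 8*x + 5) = -11*x^3 + x^2 + 8*x + 5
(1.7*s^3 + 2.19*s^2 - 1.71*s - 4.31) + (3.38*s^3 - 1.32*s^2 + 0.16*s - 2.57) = 5.08*s^3 + 0.87*s^2 - 1.55*s - 6.88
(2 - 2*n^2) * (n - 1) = -2*n^3 + 2*n^2 + 2*n - 2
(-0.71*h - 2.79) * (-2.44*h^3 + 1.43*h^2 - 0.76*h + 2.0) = 1.7324*h^4 + 5.7923*h^3 - 3.4501*h^2 + 0.7004*h - 5.58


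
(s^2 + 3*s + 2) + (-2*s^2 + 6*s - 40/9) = -s^2 + 9*s - 22/9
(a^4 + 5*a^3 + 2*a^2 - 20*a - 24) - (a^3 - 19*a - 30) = a^4 + 4*a^3 + 2*a^2 - a + 6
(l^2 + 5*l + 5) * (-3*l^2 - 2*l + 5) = -3*l^4 - 17*l^3 - 20*l^2 + 15*l + 25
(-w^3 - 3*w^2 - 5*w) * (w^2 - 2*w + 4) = -w^5 - w^4 - 3*w^3 - 2*w^2 - 20*w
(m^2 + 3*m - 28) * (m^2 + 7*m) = m^4 + 10*m^3 - 7*m^2 - 196*m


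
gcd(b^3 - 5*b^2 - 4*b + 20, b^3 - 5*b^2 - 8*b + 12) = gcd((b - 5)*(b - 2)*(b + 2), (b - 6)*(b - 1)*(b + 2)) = b + 2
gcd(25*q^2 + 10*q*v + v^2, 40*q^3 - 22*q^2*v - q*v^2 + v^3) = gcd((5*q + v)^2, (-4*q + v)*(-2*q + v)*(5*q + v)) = 5*q + v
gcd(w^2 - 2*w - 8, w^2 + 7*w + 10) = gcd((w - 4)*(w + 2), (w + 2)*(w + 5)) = w + 2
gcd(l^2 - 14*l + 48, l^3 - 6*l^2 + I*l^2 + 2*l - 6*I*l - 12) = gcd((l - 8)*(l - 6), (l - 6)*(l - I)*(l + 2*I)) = l - 6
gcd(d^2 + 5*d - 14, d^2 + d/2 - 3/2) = 1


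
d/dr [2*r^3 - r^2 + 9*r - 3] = 6*r^2 - 2*r + 9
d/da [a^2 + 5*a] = 2*a + 5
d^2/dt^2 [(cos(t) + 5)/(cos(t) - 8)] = 13*(sin(t)^2 - 8*cos(t) + 1)/(cos(t) - 8)^3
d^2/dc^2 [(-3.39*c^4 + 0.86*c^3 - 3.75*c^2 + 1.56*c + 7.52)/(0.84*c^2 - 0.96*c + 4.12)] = (-4.78396799999999*c^6 + 16.402176*c^5 - 89.138016*c^4 + 206.316096*c^3 - 601.222752*c^2 + 18.810048*c - 153.157344)/(0.592704*c^6 - 2.032128*c^5 + 11.043648*c^4 - 20.818944*c^3 + 54.166464*c^2 - 48.886272*c + 69.934528)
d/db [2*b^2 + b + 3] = 4*b + 1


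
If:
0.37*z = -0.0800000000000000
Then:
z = -0.22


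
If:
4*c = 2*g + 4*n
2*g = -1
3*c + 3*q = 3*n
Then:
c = n - 1/4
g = -1/2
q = 1/4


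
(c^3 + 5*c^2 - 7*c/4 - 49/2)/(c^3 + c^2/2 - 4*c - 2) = (4*c^2 + 28*c + 49)/(2*(2*c^2 + 5*c + 2))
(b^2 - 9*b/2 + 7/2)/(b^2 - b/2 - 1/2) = (2*b - 7)/(2*b + 1)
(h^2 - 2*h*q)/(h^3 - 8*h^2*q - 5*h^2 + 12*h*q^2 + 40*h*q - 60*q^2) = h/(h^2 - 6*h*q - 5*h + 30*q)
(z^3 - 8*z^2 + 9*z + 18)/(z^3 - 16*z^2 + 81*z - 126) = (z + 1)/(z - 7)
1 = 1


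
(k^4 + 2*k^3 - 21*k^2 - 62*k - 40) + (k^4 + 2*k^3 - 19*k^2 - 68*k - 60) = 2*k^4 + 4*k^3 - 40*k^2 - 130*k - 100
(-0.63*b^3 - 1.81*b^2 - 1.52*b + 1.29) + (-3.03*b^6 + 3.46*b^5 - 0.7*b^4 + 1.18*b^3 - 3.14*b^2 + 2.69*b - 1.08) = -3.03*b^6 + 3.46*b^5 - 0.7*b^4 + 0.55*b^3 - 4.95*b^2 + 1.17*b + 0.21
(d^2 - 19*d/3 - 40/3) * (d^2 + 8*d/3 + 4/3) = d^4 - 11*d^3/3 - 260*d^2/9 - 44*d - 160/9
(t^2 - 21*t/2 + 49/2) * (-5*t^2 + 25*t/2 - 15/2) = -5*t^4 + 65*t^3 - 1045*t^2/4 + 385*t - 735/4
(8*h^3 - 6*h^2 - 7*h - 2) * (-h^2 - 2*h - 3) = -8*h^5 - 10*h^4 - 5*h^3 + 34*h^2 + 25*h + 6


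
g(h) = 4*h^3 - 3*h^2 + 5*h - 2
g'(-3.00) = 131.00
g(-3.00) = -152.00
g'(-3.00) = 131.00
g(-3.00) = -152.00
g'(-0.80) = 17.48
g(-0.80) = -9.97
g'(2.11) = 45.77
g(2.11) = 32.77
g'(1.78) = 32.34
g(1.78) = 19.95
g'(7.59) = 650.76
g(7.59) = 1612.11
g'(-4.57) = 283.04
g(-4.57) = -469.28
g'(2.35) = 57.17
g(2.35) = 45.09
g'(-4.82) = 312.71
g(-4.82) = -543.72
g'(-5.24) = 365.93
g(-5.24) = -686.08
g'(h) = 12*h^2 - 6*h + 5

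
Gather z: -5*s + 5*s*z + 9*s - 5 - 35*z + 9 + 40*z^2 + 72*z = 4*s + 40*z^2 + z*(5*s + 37) + 4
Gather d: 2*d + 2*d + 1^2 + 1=4*d + 2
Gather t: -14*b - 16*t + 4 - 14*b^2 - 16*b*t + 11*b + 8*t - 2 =-14*b^2 - 3*b + t*(-16*b - 8) + 2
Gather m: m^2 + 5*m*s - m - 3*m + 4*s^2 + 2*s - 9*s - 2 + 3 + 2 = m^2 + m*(5*s - 4) + 4*s^2 - 7*s + 3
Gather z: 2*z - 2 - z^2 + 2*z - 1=-z^2 + 4*z - 3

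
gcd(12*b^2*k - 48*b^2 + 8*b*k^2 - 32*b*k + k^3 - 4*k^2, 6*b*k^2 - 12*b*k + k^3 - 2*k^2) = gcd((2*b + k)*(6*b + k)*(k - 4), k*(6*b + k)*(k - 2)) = 6*b + k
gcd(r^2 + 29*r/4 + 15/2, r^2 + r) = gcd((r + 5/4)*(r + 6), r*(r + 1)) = 1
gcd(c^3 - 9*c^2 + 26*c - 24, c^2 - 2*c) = c - 2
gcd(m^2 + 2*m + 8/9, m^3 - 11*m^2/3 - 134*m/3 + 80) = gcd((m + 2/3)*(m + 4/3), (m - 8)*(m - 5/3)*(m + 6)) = 1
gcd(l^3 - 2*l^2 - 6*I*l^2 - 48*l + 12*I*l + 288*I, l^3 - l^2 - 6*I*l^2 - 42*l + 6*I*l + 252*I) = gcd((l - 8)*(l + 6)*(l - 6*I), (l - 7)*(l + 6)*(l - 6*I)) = l^2 + l*(6 - 6*I) - 36*I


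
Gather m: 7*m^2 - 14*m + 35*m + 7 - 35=7*m^2 + 21*m - 28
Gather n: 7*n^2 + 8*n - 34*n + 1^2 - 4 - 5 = 7*n^2 - 26*n - 8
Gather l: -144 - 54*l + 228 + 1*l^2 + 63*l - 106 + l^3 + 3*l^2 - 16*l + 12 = l^3 + 4*l^2 - 7*l - 10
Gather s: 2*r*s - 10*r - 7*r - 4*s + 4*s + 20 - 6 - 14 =2*r*s - 17*r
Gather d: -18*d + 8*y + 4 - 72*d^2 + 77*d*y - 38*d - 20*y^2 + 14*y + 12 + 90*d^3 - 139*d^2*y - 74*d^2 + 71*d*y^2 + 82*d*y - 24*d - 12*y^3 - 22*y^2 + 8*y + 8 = 90*d^3 + d^2*(-139*y - 146) + d*(71*y^2 + 159*y - 80) - 12*y^3 - 42*y^2 + 30*y + 24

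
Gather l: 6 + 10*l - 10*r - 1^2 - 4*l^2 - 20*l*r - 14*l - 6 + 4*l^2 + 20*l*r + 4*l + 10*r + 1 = 0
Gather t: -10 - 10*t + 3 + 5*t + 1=-5*t - 6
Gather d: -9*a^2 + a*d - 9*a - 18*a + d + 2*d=-9*a^2 - 27*a + d*(a + 3)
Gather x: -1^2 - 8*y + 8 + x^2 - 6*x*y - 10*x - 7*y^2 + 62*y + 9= x^2 + x*(-6*y - 10) - 7*y^2 + 54*y + 16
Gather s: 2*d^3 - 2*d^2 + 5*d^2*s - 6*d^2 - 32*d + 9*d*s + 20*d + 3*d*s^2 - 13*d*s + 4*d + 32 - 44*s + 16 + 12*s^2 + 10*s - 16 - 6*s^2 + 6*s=2*d^3 - 8*d^2 - 8*d + s^2*(3*d + 6) + s*(5*d^2 - 4*d - 28) + 32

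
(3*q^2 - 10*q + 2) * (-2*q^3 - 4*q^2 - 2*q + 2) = -6*q^5 + 8*q^4 + 30*q^3 + 18*q^2 - 24*q + 4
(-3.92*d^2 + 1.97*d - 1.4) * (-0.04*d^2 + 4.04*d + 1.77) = 0.1568*d^4 - 15.9156*d^3 + 1.0764*d^2 - 2.1691*d - 2.478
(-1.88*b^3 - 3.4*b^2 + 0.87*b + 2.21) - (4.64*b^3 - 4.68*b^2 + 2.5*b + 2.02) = -6.52*b^3 + 1.28*b^2 - 1.63*b + 0.19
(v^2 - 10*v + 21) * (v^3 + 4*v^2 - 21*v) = v^5 - 6*v^4 - 40*v^3 + 294*v^2 - 441*v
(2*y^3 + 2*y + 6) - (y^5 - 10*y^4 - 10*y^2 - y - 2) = -y^5 + 10*y^4 + 2*y^3 + 10*y^2 + 3*y + 8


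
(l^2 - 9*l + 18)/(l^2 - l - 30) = (l - 3)/(l + 5)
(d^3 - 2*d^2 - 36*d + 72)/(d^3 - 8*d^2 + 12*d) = (d + 6)/d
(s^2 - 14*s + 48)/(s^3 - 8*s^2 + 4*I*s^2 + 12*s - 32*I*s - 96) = (s - 6)/(s^2 + 4*I*s + 12)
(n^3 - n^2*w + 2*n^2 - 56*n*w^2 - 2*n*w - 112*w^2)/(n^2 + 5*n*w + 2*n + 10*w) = (n^2 - n*w - 56*w^2)/(n + 5*w)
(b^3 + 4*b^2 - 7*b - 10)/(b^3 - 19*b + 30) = (b + 1)/(b - 3)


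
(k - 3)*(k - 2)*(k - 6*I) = k^3 - 5*k^2 - 6*I*k^2 + 6*k + 30*I*k - 36*I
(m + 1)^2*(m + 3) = m^3 + 5*m^2 + 7*m + 3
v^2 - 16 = (v - 4)*(v + 4)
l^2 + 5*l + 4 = (l + 1)*(l + 4)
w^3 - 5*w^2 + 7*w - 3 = (w - 3)*(w - 1)^2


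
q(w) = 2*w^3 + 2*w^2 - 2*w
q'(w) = 6*w^2 + 4*w - 2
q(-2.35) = -10.21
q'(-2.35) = 21.74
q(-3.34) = -45.53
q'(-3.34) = 51.57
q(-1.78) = -1.38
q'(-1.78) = 9.89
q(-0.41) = 1.02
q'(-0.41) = -2.63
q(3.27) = 84.78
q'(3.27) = 75.24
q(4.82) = 260.79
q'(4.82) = 156.67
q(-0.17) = 0.39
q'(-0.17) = -2.51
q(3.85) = 136.08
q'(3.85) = 102.34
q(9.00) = 1602.00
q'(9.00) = 520.00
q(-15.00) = -6270.00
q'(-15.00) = 1288.00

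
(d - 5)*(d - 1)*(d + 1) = d^3 - 5*d^2 - d + 5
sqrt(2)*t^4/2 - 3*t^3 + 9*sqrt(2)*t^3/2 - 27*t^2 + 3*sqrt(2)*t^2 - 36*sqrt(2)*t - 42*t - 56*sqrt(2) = (t + 7)*(t - 4*sqrt(2))*(t + sqrt(2))*(sqrt(2)*t/2 + sqrt(2))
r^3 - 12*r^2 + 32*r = r*(r - 8)*(r - 4)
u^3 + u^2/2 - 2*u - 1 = (u + 1/2)*(u - sqrt(2))*(u + sqrt(2))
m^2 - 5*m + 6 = (m - 3)*(m - 2)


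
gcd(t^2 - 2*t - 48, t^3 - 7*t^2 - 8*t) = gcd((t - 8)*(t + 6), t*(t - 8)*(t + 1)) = t - 8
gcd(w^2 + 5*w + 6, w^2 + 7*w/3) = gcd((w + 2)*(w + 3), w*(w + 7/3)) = 1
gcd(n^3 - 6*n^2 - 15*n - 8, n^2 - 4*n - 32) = n - 8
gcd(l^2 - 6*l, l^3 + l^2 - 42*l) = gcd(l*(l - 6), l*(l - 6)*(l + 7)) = l^2 - 6*l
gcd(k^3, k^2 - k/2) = k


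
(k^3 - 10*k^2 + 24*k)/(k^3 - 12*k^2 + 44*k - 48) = k/(k - 2)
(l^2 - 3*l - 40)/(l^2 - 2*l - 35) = (l - 8)/(l - 7)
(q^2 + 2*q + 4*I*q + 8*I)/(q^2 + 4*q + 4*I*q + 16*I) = (q + 2)/(q + 4)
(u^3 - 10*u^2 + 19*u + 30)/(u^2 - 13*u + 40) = (u^2 - 5*u - 6)/(u - 8)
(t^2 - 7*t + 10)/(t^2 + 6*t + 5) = (t^2 - 7*t + 10)/(t^2 + 6*t + 5)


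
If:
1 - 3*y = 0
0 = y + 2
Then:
No Solution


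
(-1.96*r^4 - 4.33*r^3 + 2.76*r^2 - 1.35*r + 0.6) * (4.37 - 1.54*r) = 3.0184*r^5 - 1.897*r^4 - 23.1725*r^3 + 14.1402*r^2 - 6.8235*r + 2.622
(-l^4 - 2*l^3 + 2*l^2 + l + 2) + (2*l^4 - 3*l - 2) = l^4 - 2*l^3 + 2*l^2 - 2*l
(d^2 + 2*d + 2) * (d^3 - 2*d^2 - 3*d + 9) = d^5 - 5*d^3 - d^2 + 12*d + 18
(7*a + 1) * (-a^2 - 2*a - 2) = -7*a^3 - 15*a^2 - 16*a - 2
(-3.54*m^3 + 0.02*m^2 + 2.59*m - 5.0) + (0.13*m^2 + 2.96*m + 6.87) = -3.54*m^3 + 0.15*m^2 + 5.55*m + 1.87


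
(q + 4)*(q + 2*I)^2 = q^3 + 4*q^2 + 4*I*q^2 - 4*q + 16*I*q - 16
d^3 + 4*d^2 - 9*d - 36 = (d - 3)*(d + 3)*(d + 4)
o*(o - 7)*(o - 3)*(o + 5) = o^4 - 5*o^3 - 29*o^2 + 105*o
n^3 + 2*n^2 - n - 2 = (n - 1)*(n + 1)*(n + 2)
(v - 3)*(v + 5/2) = v^2 - v/2 - 15/2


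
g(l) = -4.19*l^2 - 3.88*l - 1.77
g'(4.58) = -42.26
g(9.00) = -376.08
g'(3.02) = -29.19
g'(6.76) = -60.53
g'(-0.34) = -1.03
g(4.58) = -107.43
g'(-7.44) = 58.47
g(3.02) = -51.70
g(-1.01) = -2.13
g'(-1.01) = 4.58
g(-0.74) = -1.19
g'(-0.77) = 2.57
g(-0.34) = -0.94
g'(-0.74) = 2.32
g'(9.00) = -79.30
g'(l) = -8.38*l - 3.88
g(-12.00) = -558.57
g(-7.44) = -204.83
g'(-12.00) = 96.68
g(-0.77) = -1.27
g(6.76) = -219.47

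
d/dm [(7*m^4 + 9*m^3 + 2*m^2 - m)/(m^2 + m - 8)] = (14*m^5 + 30*m^4 - 206*m^3 - 213*m^2 - 32*m + 8)/(m^4 + 2*m^3 - 15*m^2 - 16*m + 64)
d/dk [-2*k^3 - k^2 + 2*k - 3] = -6*k^2 - 2*k + 2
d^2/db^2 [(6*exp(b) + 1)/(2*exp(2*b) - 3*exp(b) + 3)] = (24*exp(4*b) + 52*exp(3*b) - 234*exp(2*b) + 39*exp(b) + 63)*exp(b)/(8*exp(6*b) - 36*exp(5*b) + 90*exp(4*b) - 135*exp(3*b) + 135*exp(2*b) - 81*exp(b) + 27)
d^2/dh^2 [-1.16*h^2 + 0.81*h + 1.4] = -2.32000000000000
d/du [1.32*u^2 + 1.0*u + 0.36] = 2.64*u + 1.0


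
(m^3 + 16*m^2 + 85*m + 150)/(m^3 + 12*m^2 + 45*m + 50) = (m + 6)/(m + 2)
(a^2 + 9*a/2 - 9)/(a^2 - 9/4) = 2*(a + 6)/(2*a + 3)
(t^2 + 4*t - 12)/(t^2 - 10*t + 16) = (t + 6)/(t - 8)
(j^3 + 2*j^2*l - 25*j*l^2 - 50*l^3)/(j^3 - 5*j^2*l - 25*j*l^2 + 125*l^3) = (j + 2*l)/(j - 5*l)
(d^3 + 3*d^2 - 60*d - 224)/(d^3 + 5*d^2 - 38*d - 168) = (d - 8)/(d - 6)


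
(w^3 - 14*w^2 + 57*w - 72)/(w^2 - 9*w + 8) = (w^2 - 6*w + 9)/(w - 1)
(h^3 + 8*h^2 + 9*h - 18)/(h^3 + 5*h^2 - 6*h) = (h + 3)/h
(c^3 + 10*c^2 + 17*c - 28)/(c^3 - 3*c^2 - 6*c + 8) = (c^2 + 11*c + 28)/(c^2 - 2*c - 8)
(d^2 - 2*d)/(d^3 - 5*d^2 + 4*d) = (d - 2)/(d^2 - 5*d + 4)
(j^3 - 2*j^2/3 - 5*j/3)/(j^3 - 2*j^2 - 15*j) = (-3*j^2 + 2*j + 5)/(3*(-j^2 + 2*j + 15))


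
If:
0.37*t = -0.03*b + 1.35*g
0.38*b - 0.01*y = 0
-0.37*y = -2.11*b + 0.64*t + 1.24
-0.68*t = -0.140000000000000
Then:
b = -0.11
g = 0.05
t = 0.21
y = -4.36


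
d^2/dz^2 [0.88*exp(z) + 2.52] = 0.88*exp(z)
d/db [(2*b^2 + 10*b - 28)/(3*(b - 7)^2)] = 2*(-19*b - 7)/(3*(b^3 - 21*b^2 + 147*b - 343))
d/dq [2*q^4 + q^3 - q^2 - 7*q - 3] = 8*q^3 + 3*q^2 - 2*q - 7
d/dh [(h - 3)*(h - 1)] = 2*h - 4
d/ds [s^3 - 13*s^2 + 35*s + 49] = 3*s^2 - 26*s + 35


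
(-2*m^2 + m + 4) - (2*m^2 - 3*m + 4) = -4*m^2 + 4*m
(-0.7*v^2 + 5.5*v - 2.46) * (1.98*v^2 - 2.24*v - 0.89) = -1.386*v^4 + 12.458*v^3 - 16.5678*v^2 + 0.6154*v + 2.1894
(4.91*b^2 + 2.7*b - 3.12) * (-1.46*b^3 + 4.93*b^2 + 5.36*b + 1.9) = -7.1686*b^5 + 20.2643*b^4 + 44.1838*b^3 + 8.4194*b^2 - 11.5932*b - 5.928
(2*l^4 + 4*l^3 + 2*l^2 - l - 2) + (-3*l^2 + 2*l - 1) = 2*l^4 + 4*l^3 - l^2 + l - 3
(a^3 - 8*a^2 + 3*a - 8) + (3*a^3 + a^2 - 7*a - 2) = 4*a^3 - 7*a^2 - 4*a - 10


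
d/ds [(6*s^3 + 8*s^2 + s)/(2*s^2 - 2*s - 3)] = 3*(4*s^4 - 8*s^3 - 24*s^2 - 16*s - 1)/(4*s^4 - 8*s^3 - 8*s^2 + 12*s + 9)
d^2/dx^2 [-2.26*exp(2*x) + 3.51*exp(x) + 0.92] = (3.51 - 9.04*exp(x))*exp(x)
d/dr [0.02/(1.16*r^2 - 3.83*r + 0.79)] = (0.0766 - 0.0464*r)/(1.16*r^2 - 3.83*r + 0.79)^2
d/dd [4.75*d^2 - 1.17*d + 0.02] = 9.5*d - 1.17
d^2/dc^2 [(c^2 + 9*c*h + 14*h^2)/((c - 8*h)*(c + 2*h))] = 30*h/(c^3 - 24*c^2*h + 192*c*h^2 - 512*h^3)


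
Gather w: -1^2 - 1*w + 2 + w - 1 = 0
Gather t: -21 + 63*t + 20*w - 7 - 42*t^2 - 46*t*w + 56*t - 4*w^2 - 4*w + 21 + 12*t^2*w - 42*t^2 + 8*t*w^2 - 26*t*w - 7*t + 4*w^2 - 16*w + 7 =t^2*(12*w - 84) + t*(8*w^2 - 72*w + 112)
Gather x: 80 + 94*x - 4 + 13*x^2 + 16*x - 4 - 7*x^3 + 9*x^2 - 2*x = -7*x^3 + 22*x^2 + 108*x + 72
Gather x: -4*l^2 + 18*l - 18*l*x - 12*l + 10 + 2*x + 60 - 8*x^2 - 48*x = -4*l^2 + 6*l - 8*x^2 + x*(-18*l - 46) + 70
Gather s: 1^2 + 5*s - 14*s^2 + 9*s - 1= -14*s^2 + 14*s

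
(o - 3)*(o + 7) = o^2 + 4*o - 21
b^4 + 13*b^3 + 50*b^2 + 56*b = b*(b + 2)*(b + 4)*(b + 7)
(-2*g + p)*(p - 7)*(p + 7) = -2*g*p^2 + 98*g + p^3 - 49*p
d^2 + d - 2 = (d - 1)*(d + 2)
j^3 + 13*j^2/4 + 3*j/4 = j*(j + 1/4)*(j + 3)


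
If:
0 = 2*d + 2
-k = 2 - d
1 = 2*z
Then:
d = -1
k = -3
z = 1/2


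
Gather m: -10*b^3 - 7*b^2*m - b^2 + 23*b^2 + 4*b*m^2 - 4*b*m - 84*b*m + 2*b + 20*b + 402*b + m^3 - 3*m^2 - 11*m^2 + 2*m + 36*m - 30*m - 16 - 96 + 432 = -10*b^3 + 22*b^2 + 424*b + m^3 + m^2*(4*b - 14) + m*(-7*b^2 - 88*b + 8) + 320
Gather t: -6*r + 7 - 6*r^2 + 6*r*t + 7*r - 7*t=-6*r^2 + r + t*(6*r - 7) + 7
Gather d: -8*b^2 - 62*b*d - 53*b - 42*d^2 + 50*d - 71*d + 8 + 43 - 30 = -8*b^2 - 53*b - 42*d^2 + d*(-62*b - 21) + 21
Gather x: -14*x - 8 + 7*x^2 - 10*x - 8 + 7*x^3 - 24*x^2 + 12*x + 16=7*x^3 - 17*x^2 - 12*x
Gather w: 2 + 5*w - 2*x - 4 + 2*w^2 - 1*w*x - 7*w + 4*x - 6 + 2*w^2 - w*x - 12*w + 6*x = 4*w^2 + w*(-2*x - 14) + 8*x - 8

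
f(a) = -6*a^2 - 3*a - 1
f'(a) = -12*a - 3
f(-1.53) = -10.46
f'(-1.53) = 15.36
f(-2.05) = -20.06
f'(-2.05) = 21.60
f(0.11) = -1.40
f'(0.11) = -4.32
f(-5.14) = -144.10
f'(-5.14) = 58.68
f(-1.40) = -8.56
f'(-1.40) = 13.80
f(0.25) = -2.12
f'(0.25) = -6.00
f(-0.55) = -1.16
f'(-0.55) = 3.60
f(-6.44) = -230.52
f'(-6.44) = 74.28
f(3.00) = -64.00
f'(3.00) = -39.00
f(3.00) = -64.00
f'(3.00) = -39.00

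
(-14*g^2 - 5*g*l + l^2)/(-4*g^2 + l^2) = (7*g - l)/(2*g - l)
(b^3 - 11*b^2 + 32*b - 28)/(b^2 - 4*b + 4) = b - 7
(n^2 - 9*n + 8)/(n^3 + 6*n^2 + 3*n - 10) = (n - 8)/(n^2 + 7*n + 10)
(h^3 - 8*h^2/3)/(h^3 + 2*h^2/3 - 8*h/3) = h*(3*h - 8)/(3*h^2 + 2*h - 8)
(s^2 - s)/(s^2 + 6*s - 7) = s/(s + 7)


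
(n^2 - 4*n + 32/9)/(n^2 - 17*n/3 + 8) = (n - 4/3)/(n - 3)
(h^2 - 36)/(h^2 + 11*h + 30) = (h - 6)/(h + 5)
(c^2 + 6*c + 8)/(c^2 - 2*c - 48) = (c^2 + 6*c + 8)/(c^2 - 2*c - 48)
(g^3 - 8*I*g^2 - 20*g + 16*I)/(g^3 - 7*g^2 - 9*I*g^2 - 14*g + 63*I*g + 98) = (g^2 - 6*I*g - 8)/(g^2 - 7*g*(1 + I) + 49*I)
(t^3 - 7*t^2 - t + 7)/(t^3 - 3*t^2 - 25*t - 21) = (t - 1)/(t + 3)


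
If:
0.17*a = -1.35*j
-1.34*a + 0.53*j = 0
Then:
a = 0.00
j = 0.00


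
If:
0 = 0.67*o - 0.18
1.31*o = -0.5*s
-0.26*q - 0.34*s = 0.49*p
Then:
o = 0.27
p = 0.488406944867499 - 0.530612244897959*q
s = -0.70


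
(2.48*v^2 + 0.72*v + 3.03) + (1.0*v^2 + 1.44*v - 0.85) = 3.48*v^2 + 2.16*v + 2.18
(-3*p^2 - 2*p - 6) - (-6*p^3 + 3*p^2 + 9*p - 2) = 6*p^3 - 6*p^2 - 11*p - 4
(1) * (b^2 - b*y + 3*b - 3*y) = b^2 - b*y + 3*b - 3*y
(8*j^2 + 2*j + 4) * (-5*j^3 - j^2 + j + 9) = -40*j^5 - 18*j^4 - 14*j^3 + 70*j^2 + 22*j + 36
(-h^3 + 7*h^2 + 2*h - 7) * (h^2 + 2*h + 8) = -h^5 + 5*h^4 + 8*h^3 + 53*h^2 + 2*h - 56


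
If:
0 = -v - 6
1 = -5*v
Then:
No Solution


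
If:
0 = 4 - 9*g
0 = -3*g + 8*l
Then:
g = 4/9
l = 1/6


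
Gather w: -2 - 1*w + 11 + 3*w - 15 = 2*w - 6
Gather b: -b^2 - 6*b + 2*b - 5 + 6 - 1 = -b^2 - 4*b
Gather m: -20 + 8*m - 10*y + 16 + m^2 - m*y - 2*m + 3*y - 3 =m^2 + m*(6 - y) - 7*y - 7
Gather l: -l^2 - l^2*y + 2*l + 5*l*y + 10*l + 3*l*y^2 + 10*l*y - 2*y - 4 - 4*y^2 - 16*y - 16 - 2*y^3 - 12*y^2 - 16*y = l^2*(-y - 1) + l*(3*y^2 + 15*y + 12) - 2*y^3 - 16*y^2 - 34*y - 20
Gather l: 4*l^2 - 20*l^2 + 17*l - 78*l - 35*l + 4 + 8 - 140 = -16*l^2 - 96*l - 128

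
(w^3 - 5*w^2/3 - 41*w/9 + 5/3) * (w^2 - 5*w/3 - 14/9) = w^5 - 10*w^4/3 - 10*w^3/3 + 320*w^2/27 + 349*w/81 - 70/27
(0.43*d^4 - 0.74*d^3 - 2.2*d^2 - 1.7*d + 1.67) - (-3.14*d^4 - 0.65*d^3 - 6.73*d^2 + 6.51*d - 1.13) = 3.57*d^4 - 0.09*d^3 + 4.53*d^2 - 8.21*d + 2.8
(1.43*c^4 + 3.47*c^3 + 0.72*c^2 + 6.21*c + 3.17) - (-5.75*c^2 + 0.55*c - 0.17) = 1.43*c^4 + 3.47*c^3 + 6.47*c^2 + 5.66*c + 3.34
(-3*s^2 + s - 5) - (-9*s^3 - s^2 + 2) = 9*s^3 - 2*s^2 + s - 7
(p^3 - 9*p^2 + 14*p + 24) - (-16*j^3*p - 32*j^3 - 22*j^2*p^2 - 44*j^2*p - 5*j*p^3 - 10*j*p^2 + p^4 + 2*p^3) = 16*j^3*p + 32*j^3 + 22*j^2*p^2 + 44*j^2*p + 5*j*p^3 + 10*j*p^2 - p^4 - p^3 - 9*p^2 + 14*p + 24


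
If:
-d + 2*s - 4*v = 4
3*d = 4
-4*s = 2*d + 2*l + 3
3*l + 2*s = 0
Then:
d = 4/3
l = 17/12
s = -17/8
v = -115/48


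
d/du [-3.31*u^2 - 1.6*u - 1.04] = -6.62*u - 1.6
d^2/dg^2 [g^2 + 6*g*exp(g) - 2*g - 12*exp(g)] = 6*g*exp(g) + 2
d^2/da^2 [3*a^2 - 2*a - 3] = 6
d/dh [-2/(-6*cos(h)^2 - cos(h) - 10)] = 2*(12*cos(h) + 1)*sin(h)/(6*cos(h)^2 + cos(h) + 10)^2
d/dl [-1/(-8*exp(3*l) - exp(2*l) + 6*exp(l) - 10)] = 2*(-12*exp(2*l) - exp(l) + 3)*exp(l)/(8*exp(3*l) + exp(2*l) - 6*exp(l) + 10)^2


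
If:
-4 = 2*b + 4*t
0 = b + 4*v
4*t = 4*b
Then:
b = -2/3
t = -2/3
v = 1/6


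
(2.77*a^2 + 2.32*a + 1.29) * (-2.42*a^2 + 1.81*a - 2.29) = -6.7034*a^4 - 0.6007*a^3 - 5.2659*a^2 - 2.9779*a - 2.9541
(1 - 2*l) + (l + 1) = 2 - l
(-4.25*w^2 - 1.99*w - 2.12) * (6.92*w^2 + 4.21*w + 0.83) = -29.41*w^4 - 31.6633*w^3 - 26.5758*w^2 - 10.5769*w - 1.7596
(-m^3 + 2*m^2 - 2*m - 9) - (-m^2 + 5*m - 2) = -m^3 + 3*m^2 - 7*m - 7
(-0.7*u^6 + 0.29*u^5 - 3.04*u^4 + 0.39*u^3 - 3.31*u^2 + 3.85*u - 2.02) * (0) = 0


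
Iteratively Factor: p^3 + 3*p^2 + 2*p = (p + 1)*(p^2 + 2*p) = (p + 1)*(p + 2)*(p)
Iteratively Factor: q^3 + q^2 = (q)*(q^2 + q) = q^2*(q + 1)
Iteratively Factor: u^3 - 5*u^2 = (u)*(u^2 - 5*u) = u*(u - 5)*(u)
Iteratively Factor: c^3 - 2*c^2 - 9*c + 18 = (c - 2)*(c^2 - 9) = (c - 3)*(c - 2)*(c + 3)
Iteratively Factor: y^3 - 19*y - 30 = (y - 5)*(y^2 + 5*y + 6) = (y - 5)*(y + 2)*(y + 3)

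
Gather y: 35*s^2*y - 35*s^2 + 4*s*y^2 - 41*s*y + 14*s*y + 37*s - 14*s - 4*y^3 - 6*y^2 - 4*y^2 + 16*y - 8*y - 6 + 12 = -35*s^2 + 23*s - 4*y^3 + y^2*(4*s - 10) + y*(35*s^2 - 27*s + 8) + 6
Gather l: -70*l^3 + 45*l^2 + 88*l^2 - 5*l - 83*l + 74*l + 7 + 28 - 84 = -70*l^3 + 133*l^2 - 14*l - 49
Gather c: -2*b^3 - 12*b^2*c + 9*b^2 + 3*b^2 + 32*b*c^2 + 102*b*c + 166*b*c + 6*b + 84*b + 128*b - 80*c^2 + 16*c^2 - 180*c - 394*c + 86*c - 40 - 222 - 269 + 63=-2*b^3 + 12*b^2 + 218*b + c^2*(32*b - 64) + c*(-12*b^2 + 268*b - 488) - 468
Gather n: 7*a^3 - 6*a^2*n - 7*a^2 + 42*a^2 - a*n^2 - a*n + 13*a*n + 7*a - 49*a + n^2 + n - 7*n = 7*a^3 + 35*a^2 - 42*a + n^2*(1 - a) + n*(-6*a^2 + 12*a - 6)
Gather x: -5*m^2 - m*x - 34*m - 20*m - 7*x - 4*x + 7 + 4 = -5*m^2 - 54*m + x*(-m - 11) + 11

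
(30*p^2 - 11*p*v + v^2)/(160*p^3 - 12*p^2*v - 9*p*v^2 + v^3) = (6*p - v)/(32*p^2 + 4*p*v - v^2)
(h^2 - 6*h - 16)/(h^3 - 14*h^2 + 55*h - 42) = (h^2 - 6*h - 16)/(h^3 - 14*h^2 + 55*h - 42)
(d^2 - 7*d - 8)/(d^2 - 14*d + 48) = (d + 1)/(d - 6)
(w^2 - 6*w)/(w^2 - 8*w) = (w - 6)/(w - 8)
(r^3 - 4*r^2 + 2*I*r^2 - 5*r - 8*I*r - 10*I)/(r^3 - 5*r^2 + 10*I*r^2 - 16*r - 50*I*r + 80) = (r + 1)/(r + 8*I)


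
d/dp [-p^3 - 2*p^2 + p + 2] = -3*p^2 - 4*p + 1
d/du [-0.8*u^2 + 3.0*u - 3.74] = 3.0 - 1.6*u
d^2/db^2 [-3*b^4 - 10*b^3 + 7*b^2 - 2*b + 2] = -36*b^2 - 60*b + 14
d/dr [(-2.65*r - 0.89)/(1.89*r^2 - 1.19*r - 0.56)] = (5.0085*r^2 + 3.3642*r + 0.4249)/(3.5721*r^4 - 4.4982*r^3 - 0.7007*r^2 + 1.3328*r + 0.3136)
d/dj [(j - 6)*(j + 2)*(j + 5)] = 3*j^2 + 2*j - 32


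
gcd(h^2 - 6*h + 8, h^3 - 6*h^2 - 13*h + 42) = h - 2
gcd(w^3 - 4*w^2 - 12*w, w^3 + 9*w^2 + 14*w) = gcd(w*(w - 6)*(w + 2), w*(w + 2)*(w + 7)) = w^2 + 2*w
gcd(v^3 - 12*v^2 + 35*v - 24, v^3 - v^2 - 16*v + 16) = v - 1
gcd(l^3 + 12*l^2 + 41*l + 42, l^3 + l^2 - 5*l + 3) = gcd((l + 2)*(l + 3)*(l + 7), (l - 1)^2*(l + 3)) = l + 3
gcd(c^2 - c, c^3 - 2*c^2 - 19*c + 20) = c - 1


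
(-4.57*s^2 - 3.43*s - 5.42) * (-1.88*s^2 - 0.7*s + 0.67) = 8.5916*s^4 + 9.6474*s^3 + 9.5287*s^2 + 1.4959*s - 3.6314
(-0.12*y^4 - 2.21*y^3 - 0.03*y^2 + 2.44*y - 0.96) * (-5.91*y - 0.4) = 0.7092*y^5 + 13.1091*y^4 + 1.0613*y^3 - 14.4084*y^2 + 4.6976*y + 0.384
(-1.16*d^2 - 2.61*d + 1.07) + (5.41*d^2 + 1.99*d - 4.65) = 4.25*d^2 - 0.62*d - 3.58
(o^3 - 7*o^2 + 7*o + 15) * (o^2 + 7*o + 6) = o^5 - 36*o^3 + 22*o^2 + 147*o + 90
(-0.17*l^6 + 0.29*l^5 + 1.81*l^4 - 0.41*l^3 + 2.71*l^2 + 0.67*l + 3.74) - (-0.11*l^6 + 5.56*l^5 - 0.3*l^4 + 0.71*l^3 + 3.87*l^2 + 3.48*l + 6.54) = -0.06*l^6 - 5.27*l^5 + 2.11*l^4 - 1.12*l^3 - 1.16*l^2 - 2.81*l - 2.8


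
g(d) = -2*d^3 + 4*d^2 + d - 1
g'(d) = -6*d^2 + 8*d + 1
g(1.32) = 2.69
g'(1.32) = 1.11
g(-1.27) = 8.28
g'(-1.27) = -18.84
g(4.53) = -100.31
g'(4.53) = -85.89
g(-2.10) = 33.06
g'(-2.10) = -42.26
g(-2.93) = 80.72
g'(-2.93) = -73.95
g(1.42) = 2.76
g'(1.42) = 0.26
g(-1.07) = 4.96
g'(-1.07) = -14.43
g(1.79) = 2.14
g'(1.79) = -3.90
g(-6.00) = 569.00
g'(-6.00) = -263.00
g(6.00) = -283.00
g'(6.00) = -167.00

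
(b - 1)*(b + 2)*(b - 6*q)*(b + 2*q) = b^4 - 4*b^3*q + b^3 - 12*b^2*q^2 - 4*b^2*q - 2*b^2 - 12*b*q^2 + 8*b*q + 24*q^2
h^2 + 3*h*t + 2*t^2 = (h + t)*(h + 2*t)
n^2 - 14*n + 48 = (n - 8)*(n - 6)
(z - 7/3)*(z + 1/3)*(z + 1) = z^3 - z^2 - 25*z/9 - 7/9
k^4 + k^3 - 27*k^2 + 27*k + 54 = (k - 3)^2*(k + 1)*(k + 6)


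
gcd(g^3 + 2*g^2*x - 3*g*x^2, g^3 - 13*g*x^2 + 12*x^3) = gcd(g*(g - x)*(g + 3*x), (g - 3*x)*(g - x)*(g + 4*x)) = -g + x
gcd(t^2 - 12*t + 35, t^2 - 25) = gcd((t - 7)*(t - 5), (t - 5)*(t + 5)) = t - 5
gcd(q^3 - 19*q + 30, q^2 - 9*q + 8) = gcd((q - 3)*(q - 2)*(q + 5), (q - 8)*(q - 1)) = 1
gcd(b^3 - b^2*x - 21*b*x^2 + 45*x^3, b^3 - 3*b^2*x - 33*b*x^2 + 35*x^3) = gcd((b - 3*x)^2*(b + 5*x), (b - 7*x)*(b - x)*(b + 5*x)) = b + 5*x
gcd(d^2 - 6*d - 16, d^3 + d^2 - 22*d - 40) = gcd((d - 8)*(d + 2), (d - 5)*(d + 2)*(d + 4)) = d + 2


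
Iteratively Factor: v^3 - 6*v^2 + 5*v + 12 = (v - 4)*(v^2 - 2*v - 3) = (v - 4)*(v + 1)*(v - 3)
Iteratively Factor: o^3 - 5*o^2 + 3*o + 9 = (o + 1)*(o^2 - 6*o + 9) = (o - 3)*(o + 1)*(o - 3)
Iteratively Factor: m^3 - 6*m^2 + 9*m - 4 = (m - 1)*(m^2 - 5*m + 4) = (m - 1)^2*(m - 4)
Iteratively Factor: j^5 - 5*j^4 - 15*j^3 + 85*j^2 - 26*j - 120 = (j - 2)*(j^4 - 3*j^3 - 21*j^2 + 43*j + 60) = (j - 3)*(j - 2)*(j^3 - 21*j - 20) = (j - 3)*(j - 2)*(j + 4)*(j^2 - 4*j - 5) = (j - 5)*(j - 3)*(j - 2)*(j + 4)*(j + 1)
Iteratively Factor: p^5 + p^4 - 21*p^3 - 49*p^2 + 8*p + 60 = (p + 2)*(p^4 - p^3 - 19*p^2 - 11*p + 30) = (p - 5)*(p + 2)*(p^3 + 4*p^2 + p - 6) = (p - 5)*(p + 2)*(p + 3)*(p^2 + p - 2) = (p - 5)*(p - 1)*(p + 2)*(p + 3)*(p + 2)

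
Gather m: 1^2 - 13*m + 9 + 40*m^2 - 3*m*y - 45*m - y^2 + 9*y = 40*m^2 + m*(-3*y - 58) - y^2 + 9*y + 10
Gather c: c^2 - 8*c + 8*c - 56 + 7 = c^2 - 49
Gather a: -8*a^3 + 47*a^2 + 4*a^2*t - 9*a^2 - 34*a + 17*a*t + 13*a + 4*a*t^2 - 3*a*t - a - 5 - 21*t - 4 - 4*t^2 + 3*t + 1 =-8*a^3 + a^2*(4*t + 38) + a*(4*t^2 + 14*t - 22) - 4*t^2 - 18*t - 8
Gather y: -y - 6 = -y - 6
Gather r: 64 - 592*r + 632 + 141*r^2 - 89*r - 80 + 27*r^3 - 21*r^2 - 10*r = 27*r^3 + 120*r^2 - 691*r + 616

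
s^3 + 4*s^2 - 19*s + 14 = (s - 2)*(s - 1)*(s + 7)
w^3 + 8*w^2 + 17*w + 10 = (w + 1)*(w + 2)*(w + 5)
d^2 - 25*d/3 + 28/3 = (d - 7)*(d - 4/3)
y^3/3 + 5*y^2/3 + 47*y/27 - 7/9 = (y/3 + 1)*(y - 1/3)*(y + 7/3)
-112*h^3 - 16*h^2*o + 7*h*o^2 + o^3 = (-4*h + o)*(4*h + o)*(7*h + o)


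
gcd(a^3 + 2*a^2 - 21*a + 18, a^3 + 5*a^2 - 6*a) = a^2 + 5*a - 6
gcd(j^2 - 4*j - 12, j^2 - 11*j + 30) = j - 6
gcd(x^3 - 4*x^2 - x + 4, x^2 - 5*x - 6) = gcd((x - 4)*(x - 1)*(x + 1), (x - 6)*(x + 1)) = x + 1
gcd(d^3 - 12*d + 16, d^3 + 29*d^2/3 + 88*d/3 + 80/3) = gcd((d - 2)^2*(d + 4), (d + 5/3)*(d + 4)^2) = d + 4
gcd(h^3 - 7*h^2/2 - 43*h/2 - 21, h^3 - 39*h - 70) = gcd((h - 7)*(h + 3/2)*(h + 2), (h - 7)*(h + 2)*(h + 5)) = h^2 - 5*h - 14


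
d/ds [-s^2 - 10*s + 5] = -2*s - 10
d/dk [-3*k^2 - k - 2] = -6*k - 1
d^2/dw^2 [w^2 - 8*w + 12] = 2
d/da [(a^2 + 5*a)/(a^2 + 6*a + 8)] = (a^2 + 16*a + 40)/(a^4 + 12*a^3 + 52*a^2 + 96*a + 64)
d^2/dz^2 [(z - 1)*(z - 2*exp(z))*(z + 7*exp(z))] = 5*z^2*exp(z) - 56*z*exp(2*z) + 15*z*exp(z) + 6*z - 2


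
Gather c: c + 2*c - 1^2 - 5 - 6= 3*c - 12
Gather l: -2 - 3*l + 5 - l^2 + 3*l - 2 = 1 - l^2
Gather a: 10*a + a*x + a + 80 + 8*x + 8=a*(x + 11) + 8*x + 88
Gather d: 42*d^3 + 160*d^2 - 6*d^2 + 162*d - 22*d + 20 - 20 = 42*d^3 + 154*d^2 + 140*d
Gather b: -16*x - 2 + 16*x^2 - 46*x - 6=16*x^2 - 62*x - 8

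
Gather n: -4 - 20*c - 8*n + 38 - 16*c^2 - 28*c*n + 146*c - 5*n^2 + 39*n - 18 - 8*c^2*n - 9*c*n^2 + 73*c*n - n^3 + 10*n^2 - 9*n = -16*c^2 + 126*c - n^3 + n^2*(5 - 9*c) + n*(-8*c^2 + 45*c + 22) + 16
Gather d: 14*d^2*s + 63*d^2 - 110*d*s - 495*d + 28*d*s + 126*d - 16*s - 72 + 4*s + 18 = d^2*(14*s + 63) + d*(-82*s - 369) - 12*s - 54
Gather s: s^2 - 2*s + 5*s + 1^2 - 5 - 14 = s^2 + 3*s - 18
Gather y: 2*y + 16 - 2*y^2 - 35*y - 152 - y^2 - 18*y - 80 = -3*y^2 - 51*y - 216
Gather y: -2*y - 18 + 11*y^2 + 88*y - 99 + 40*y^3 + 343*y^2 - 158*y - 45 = 40*y^3 + 354*y^2 - 72*y - 162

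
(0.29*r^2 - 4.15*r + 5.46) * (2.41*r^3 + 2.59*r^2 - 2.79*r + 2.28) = 0.6989*r^5 - 9.2504*r^4 + 1.601*r^3 + 26.3811*r^2 - 24.6954*r + 12.4488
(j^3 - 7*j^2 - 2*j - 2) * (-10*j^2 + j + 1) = -10*j^5 + 71*j^4 + 14*j^3 + 11*j^2 - 4*j - 2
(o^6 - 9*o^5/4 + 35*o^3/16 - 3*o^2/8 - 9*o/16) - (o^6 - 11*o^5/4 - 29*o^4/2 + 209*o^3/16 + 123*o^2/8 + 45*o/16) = o^5/2 + 29*o^4/2 - 87*o^3/8 - 63*o^2/4 - 27*o/8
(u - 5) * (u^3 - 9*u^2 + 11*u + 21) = u^4 - 14*u^3 + 56*u^2 - 34*u - 105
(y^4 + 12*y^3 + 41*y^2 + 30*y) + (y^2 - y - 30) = y^4 + 12*y^3 + 42*y^2 + 29*y - 30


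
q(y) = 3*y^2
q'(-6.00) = -36.00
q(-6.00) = 108.00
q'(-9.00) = -54.00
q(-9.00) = 243.00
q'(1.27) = 7.62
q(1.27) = 4.84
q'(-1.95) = -11.70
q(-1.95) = 11.41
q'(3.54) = 21.24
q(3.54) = 37.59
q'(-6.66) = -39.96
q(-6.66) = 133.07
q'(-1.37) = -8.22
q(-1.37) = 5.63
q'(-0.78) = -4.68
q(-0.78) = 1.83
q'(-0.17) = -1.02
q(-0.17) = 0.09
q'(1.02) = 6.12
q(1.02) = 3.12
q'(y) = 6*y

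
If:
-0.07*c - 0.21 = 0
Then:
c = -3.00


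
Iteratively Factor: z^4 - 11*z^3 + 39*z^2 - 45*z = (z)*(z^3 - 11*z^2 + 39*z - 45) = z*(z - 5)*(z^2 - 6*z + 9) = z*(z - 5)*(z - 3)*(z - 3)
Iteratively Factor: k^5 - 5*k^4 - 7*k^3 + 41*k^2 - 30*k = (k - 2)*(k^4 - 3*k^3 - 13*k^2 + 15*k) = (k - 5)*(k - 2)*(k^3 + 2*k^2 - 3*k) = (k - 5)*(k - 2)*(k + 3)*(k^2 - k) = k*(k - 5)*(k - 2)*(k + 3)*(k - 1)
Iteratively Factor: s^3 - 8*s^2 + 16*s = (s - 4)*(s^2 - 4*s) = (s - 4)^2*(s)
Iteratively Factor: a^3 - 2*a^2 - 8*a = (a - 4)*(a^2 + 2*a) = a*(a - 4)*(a + 2)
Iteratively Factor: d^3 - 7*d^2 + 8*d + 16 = (d + 1)*(d^2 - 8*d + 16) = (d - 4)*(d + 1)*(d - 4)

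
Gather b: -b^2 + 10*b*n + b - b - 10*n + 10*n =-b^2 + 10*b*n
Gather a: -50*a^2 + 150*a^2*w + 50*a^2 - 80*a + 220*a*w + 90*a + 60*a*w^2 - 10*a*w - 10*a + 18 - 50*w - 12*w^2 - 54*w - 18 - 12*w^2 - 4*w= 150*a^2*w + a*(60*w^2 + 210*w) - 24*w^2 - 108*w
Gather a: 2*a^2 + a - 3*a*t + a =2*a^2 + a*(2 - 3*t)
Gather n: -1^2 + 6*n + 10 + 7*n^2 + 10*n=7*n^2 + 16*n + 9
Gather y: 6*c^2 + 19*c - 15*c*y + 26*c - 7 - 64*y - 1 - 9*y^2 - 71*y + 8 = 6*c^2 + 45*c - 9*y^2 + y*(-15*c - 135)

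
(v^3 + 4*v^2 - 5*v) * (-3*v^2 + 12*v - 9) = -3*v^5 + 54*v^3 - 96*v^2 + 45*v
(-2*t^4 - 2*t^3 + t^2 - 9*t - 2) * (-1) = 2*t^4 + 2*t^3 - t^2 + 9*t + 2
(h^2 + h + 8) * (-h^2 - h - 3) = -h^4 - 2*h^3 - 12*h^2 - 11*h - 24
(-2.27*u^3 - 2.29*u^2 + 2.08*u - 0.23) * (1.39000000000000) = -3.1553*u^3 - 3.1831*u^2 + 2.8912*u - 0.3197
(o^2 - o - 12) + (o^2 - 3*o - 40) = 2*o^2 - 4*o - 52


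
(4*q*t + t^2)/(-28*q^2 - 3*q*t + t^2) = -t/(7*q - t)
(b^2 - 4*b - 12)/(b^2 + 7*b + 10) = (b - 6)/(b + 5)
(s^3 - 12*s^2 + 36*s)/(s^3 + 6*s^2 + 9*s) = (s^2 - 12*s + 36)/(s^2 + 6*s + 9)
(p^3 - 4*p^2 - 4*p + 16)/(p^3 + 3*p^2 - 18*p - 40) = (p - 2)/(p + 5)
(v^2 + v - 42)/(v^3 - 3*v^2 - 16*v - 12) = (v + 7)/(v^2 + 3*v + 2)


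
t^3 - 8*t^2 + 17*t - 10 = (t - 5)*(t - 2)*(t - 1)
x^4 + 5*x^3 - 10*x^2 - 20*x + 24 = (x - 2)*(x - 1)*(x + 2)*(x + 6)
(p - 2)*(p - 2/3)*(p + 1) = p^3 - 5*p^2/3 - 4*p/3 + 4/3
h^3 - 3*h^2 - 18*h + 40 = (h - 5)*(h - 2)*(h + 4)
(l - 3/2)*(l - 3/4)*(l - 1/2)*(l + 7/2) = l^4 + 3*l^3/4 - 59*l^2/8 + 117*l/16 - 63/32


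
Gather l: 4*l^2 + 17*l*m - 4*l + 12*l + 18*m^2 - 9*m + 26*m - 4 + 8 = 4*l^2 + l*(17*m + 8) + 18*m^2 + 17*m + 4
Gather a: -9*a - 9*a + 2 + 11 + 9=22 - 18*a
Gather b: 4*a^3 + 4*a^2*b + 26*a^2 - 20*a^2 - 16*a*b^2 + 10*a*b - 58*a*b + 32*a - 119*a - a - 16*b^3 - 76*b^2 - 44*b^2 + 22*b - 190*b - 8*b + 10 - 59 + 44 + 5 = 4*a^3 + 6*a^2 - 88*a - 16*b^3 + b^2*(-16*a - 120) + b*(4*a^2 - 48*a - 176)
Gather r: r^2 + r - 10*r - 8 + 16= r^2 - 9*r + 8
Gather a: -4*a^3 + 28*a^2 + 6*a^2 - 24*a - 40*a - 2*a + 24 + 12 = -4*a^3 + 34*a^2 - 66*a + 36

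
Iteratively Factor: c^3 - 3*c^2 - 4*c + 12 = (c - 3)*(c^2 - 4) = (c - 3)*(c - 2)*(c + 2)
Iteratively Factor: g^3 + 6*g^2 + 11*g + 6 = (g + 2)*(g^2 + 4*g + 3) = (g + 1)*(g + 2)*(g + 3)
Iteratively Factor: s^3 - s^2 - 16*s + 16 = (s - 4)*(s^2 + 3*s - 4) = (s - 4)*(s + 4)*(s - 1)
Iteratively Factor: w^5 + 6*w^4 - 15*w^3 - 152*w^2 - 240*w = (w + 4)*(w^4 + 2*w^3 - 23*w^2 - 60*w) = (w + 3)*(w + 4)*(w^3 - w^2 - 20*w) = (w + 3)*(w + 4)^2*(w^2 - 5*w) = w*(w + 3)*(w + 4)^2*(w - 5)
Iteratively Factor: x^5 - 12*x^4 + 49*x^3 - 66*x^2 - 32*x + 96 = (x + 1)*(x^4 - 13*x^3 + 62*x^2 - 128*x + 96) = (x - 4)*(x + 1)*(x^3 - 9*x^2 + 26*x - 24) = (x - 4)*(x - 2)*(x + 1)*(x^2 - 7*x + 12) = (x - 4)*(x - 3)*(x - 2)*(x + 1)*(x - 4)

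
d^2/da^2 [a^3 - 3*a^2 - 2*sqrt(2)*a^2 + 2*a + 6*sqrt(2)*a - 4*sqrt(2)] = 6*a - 6 - 4*sqrt(2)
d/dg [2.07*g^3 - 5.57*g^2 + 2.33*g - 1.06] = 6.21*g^2 - 11.14*g + 2.33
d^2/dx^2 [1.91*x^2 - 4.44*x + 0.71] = 3.82000000000000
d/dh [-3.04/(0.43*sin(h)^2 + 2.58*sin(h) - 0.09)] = (2.6144*sin(h) + 7.8432)*cos(h)/(0.43*sin(h)^2 + 2.58*sin(h) - 0.09)^2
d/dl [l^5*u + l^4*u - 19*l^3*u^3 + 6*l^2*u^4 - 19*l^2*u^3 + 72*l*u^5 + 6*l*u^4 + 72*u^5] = u*(5*l^4 + 4*l^3 - 57*l^2*u^2 + 12*l*u^3 - 38*l*u^2 + 72*u^4 + 6*u^3)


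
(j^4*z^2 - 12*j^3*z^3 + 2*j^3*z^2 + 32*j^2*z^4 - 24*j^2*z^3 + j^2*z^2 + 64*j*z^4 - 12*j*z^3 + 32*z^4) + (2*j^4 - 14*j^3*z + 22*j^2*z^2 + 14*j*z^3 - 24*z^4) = j^4*z^2 + 2*j^4 - 12*j^3*z^3 + 2*j^3*z^2 - 14*j^3*z + 32*j^2*z^4 - 24*j^2*z^3 + 23*j^2*z^2 + 64*j*z^4 + 2*j*z^3 + 8*z^4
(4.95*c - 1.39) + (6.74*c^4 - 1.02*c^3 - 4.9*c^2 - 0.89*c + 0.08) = 6.74*c^4 - 1.02*c^3 - 4.9*c^2 + 4.06*c - 1.31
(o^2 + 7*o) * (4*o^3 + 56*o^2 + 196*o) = 4*o^5 + 84*o^4 + 588*o^3 + 1372*o^2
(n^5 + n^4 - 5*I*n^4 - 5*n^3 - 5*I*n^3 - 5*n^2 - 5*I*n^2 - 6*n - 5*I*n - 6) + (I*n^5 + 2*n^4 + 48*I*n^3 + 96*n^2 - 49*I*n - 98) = n^5 + I*n^5 + 3*n^4 - 5*I*n^4 - 5*n^3 + 43*I*n^3 + 91*n^2 - 5*I*n^2 - 6*n - 54*I*n - 104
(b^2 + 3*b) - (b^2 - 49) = 3*b + 49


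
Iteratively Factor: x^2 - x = (x)*(x - 1)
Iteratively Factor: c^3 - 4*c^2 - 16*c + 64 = (c + 4)*(c^2 - 8*c + 16) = (c - 4)*(c + 4)*(c - 4)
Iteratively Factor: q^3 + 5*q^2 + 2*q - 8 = (q + 4)*(q^2 + q - 2) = (q - 1)*(q + 4)*(q + 2)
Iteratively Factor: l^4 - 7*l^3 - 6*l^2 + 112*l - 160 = (l - 2)*(l^3 - 5*l^2 - 16*l + 80) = (l - 5)*(l - 2)*(l^2 - 16) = (l - 5)*(l - 4)*(l - 2)*(l + 4)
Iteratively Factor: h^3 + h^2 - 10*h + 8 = (h - 1)*(h^2 + 2*h - 8) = (h - 1)*(h + 4)*(h - 2)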